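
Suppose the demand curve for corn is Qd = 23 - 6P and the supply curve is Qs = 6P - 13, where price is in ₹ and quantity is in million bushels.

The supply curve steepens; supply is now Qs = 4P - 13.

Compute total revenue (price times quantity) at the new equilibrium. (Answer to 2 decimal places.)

5.04

Original equilibrium: 23 - 6P = 6P - 13 gives 36 = 12P, so P = 3 and Q = 5.
With the change applied: demand Qd = 23 - 6P, supply Qs = 4P - 13.
Clearing the new market: 23 - 6P = 4P - 13, so P = 3.6 and Q = 1.4.
New expenditure = 3.6 × 1.4 = 5.04.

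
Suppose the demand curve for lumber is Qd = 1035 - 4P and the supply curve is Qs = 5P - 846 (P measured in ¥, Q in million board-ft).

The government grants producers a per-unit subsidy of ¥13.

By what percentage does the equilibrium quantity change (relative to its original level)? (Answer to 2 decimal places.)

+14.52

Original equilibrium: 1035 - 4P = 5P - 846 gives 1881 = 9P, so P = 209 and Q = 199.
Since sellers receive the price plus the subsidy, the effective supply curve becomes Qs = 5P - 781.
New equilibrium: 1035 - 4P = 5P - 781 ⇒ 1816 = 9P ⇒ P = 1816/9 ≈ 201.7778, Q = 2051/9 ≈ 227.8889.
%ΔQ = (227.8889 − 199) / 199 × 100 = +14.52%.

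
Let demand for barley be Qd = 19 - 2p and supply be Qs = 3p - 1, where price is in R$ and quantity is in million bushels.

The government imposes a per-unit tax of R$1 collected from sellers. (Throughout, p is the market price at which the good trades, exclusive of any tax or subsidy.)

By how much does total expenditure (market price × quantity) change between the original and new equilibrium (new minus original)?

+1.08

Solve the original market: 19 - 2p = 3p - 1, hence p = 4 and Q = 11.
Since sellers keep the price net of the tax, the effective supply curve becomes Qs = 3p - 4.
Equate the new curves: 19 - 2p = 3p - 4, giving 23 = 5p, p = 4.6, Q = 9.8.
Expenditure moves from 4×11 = 44 to 4.6×9.8 = 45.08; change = +1.08.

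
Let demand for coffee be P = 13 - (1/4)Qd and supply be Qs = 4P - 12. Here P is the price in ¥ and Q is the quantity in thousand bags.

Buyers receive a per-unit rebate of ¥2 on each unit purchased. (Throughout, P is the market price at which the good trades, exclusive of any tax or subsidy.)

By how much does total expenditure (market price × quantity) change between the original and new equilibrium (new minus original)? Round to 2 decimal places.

+56.00

Solve the original market: 52 - 4P = 4P - 12, hence P = 8 and Q = 20.
Since buyers' out-of-pocket price is the market price minus the rebate, the effective demand curve becomes Qd = 60 - 4P.
Equate the new curves: 60 - 4P = 4P - 12, giving 72 = 8P, P = 9, Q = 24.
Expenditure moves from 8×20 = 160 to 9×24 = 216; change = +56.00.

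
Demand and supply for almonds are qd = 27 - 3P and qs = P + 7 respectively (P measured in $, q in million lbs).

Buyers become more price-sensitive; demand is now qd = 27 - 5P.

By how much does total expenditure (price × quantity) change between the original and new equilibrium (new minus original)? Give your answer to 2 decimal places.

-25.56

Before the shock: 27 - 3P = P + 7 ⇒ 20 = 4P ⇒ P = 5, q = 12.
With the change applied: demand qd = 27 - 5P, supply qs = P + 7.
Setting them equal: 27 - 5P = P + 7 → 20 = 6P, so P = 10/3 ≈ 3.3333 and q = 31/3 ≈ 10.3333.
Expenditure moves from 5×12 = 60 to 3.3333×10.3333 = 34.4444; change = -25.56.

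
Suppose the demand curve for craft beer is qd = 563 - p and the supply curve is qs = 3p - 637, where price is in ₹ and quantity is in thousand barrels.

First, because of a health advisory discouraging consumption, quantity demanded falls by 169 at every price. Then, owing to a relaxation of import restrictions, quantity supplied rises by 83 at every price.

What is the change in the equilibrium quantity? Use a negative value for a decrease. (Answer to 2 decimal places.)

-106.00

Solve the original market: 563 - p = 3p - 637, hence p = 300 and q = 263.
The shock moves the curves to qd = 394 - p and qs = 3p - 554.
Clearing the new market: 394 - p = 3p - 554, so p = 237 and q = 157.
Δq = 157 − 263 = -106.00.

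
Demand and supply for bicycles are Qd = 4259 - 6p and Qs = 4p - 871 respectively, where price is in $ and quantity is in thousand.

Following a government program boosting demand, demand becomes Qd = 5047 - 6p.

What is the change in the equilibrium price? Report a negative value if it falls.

+78.8

Initially, 4259 - 6p = 4p - 871, so 5130 = 10p and p = 513, Q = 1181.
After the shift, demand is Qd = 5047 - 6p and supply is Qs = 4p - 871.
Clearing the new market: 5047 - 6p = 4p - 871, so p = 591.8 and Q = 1496.2.
Δp = 591.8 − 513 = +78.8.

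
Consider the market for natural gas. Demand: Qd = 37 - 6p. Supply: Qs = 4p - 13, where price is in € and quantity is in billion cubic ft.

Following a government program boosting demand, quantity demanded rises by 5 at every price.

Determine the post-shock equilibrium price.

Original equilibrium: 37 - 6p = 4p - 13 gives 50 = 10p, so p = 5 and Q = 7.
The new curves are Qd = 42 - 6p (demand) and Qs = 4p - 13 (supply).
Clearing the new market: 42 - 6p = 4p - 13, so p = 5.5 and Q = 9.

5.5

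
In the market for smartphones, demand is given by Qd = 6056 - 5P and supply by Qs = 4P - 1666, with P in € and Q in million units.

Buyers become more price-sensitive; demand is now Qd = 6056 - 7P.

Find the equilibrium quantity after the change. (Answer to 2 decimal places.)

1142.00

Solve the original market: 6056 - 5P = 4P - 1666, hence P = 858 and Q = 1766.
The new curves are Qd = 6056 - 7P (demand) and Qs = 4P - 1666 (supply).
New equilibrium: 6056 - 7P = 4P - 1666 ⇒ 7722 = 11P ⇒ P = 702, Q = 1142.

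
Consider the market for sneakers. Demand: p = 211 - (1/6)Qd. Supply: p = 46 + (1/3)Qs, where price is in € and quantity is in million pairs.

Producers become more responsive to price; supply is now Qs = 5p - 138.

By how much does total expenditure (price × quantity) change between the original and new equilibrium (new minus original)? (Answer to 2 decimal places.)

Before the shock: 1266 - 6p = 3p - 138 ⇒ 1404 = 9p ⇒ p = 156, Q = 330.
With the change applied: demand Qd = 1266 - 6p, supply Qs = 5p - 138.
Equate the new curves: 1266 - 6p = 5p - 138, giving 1404 = 11p, p = 1404/11 ≈ 127.6364, Q = 5502/11 ≈ 500.1818.
Expenditure moves from 156×330 = 51480 to 127.6364×500.1818 = 63841.3884; change = +12361.39.

+12361.39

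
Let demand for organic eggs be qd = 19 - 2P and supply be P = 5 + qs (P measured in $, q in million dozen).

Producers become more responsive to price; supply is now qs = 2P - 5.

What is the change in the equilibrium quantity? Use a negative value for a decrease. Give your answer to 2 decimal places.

Solve the original market: 19 - 2P = P - 5, hence P = 8 and q = 3.
The new curves are qd = 19 - 2P (demand) and qs = 2P - 5 (supply).
Equate the new curves: 19 - 2P = 2P - 5, giving 24 = 4P, P = 6, q = 7.
Δq = 7 − 3 = +4.00.

+4.00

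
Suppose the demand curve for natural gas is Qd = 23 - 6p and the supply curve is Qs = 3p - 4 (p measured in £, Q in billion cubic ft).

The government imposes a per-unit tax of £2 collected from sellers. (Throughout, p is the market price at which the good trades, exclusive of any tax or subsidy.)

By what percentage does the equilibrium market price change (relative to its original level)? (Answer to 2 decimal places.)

Before the shock: 23 - 6p = 3p - 4 ⇒ 27 = 9p ⇒ p = 3, Q = 5.
Since sellers keep the price net of the tax, the effective supply curve becomes Qs = 3p - 10.
New equilibrium: 23 - 6p = 3p - 10 ⇒ 33 = 9p ⇒ p = 11/3 ≈ 3.6667, Q = 1.
%Δp = (3.6667 − 3) / 3 × 100 = +22.22%.

+22.22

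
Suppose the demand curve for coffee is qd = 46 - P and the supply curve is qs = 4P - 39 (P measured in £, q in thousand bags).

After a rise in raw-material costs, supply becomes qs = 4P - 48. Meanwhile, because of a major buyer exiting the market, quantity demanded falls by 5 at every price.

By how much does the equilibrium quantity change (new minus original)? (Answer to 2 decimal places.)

Before the shock: 46 - P = 4P - 39 ⇒ 85 = 5P ⇒ P = 17, q = 29.
The shock moves the curves to qd = 41 - P and qs = 4P - 48.
Clearing the new market: 41 - P = 4P - 48, so P = 17.8 and q = 23.2.
Δq = 23.2 − 29 = -5.80.

-5.80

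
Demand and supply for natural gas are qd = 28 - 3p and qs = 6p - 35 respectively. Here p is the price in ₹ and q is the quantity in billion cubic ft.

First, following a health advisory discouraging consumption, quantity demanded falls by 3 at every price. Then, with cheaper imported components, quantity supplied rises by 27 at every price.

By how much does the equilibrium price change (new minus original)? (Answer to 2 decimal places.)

Solve the original market: 28 - 3p = 6p - 35, hence p = 7 and q = 7.
The new curves are qd = 25 - 3p (demand) and qs = 6p - 8 (supply).
Equate the new curves: 25 - 3p = 6p - 8, giving 33 = 9p, p = 11/3 ≈ 3.6667, q = 14.
Δp = 3.6667 − 7 = -3.33.

-3.33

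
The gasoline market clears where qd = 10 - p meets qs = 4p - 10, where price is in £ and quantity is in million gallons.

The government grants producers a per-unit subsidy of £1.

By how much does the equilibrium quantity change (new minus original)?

Initially, 10 - p = 4p - 10, so 20 = 5p and p = 4, q = 6.
Since sellers receive the price plus the subsidy, the effective supply curve becomes qs = 4p - 6.
New equilibrium: 10 - p = 4p - 6 ⇒ 16 = 5p ⇒ p = 3.2, q = 6.8.
Δq = 6.8 − 6 = +0.8.

+0.8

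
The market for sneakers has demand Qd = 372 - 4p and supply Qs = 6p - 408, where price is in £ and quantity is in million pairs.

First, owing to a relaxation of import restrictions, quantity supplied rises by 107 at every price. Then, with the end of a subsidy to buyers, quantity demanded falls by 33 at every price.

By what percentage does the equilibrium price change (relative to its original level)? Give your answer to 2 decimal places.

Solve the original market: 372 - 4p = 6p - 408, hence p = 78 and Q = 60.
With the change applied: demand Qd = 339 - 4p, supply Qs = 6p - 301.
New equilibrium: 339 - 4p = 6p - 301 ⇒ 640 = 10p ⇒ p = 64, Q = 83.
%Δp = (64 − 78) / 78 × 100 = -17.95%.

-17.95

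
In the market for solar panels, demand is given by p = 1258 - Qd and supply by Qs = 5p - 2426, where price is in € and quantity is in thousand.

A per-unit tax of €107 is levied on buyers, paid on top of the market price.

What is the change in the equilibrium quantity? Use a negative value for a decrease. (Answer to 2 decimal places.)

Original equilibrium: 1258 - p = 5p - 2426 gives 3684 = 6p, so p = 614 and Q = 644.
Since buyers pay the price plus the tax, the effective demand curve becomes Qd = 1151 - p.
New equilibrium: 1151 - p = 5p - 2426 ⇒ 3577 = 6p ⇒ p = 3577/6 ≈ 596.1667, Q = 3329/6 ≈ 554.8333.
ΔQ = 554.8333 − 644 = -89.17.

-89.17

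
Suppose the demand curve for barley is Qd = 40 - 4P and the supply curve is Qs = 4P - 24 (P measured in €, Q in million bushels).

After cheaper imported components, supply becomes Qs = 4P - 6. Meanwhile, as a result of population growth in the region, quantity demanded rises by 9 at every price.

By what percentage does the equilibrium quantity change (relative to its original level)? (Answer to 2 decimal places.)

+168.75

Solve the original market: 40 - 4P = 4P - 24, hence P = 8 and Q = 8.
The shock moves the curves to Qd = 49 - 4P and Qs = 4P - 6.
Equate the new curves: 49 - 4P = 4P - 6, giving 55 = 8P, P = 6.875, Q = 21.5.
%ΔQ = (21.5 − 8) / 8 × 100 = +168.75%.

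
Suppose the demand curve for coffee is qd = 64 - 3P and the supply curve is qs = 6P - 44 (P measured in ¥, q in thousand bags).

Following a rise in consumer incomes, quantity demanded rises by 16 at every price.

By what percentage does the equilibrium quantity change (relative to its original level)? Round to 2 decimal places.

Before the shock: 64 - 3P = 6P - 44 ⇒ 108 = 9P ⇒ P = 12, q = 28.
The new curves are qd = 80 - 3P (demand) and qs = 6P - 44 (supply).
Clearing the new market: 80 - 3P = 6P - 44, so P = 124/9 ≈ 13.7778 and q = 116/3 ≈ 38.6667.
%Δq = (38.6667 − 28) / 28 × 100 = +38.10%.

+38.10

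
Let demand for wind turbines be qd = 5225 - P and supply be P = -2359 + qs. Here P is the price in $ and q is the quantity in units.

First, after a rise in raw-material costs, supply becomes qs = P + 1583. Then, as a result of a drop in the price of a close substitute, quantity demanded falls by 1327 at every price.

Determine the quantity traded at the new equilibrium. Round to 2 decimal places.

Original equilibrium: 5225 - P = P + 2359 gives 2866 = 2P, so P = 1433 and q = 3792.
The shock moves the curves to qd = 3898 - P and qs = P + 1583.
Clearing the new market: 3898 - P = P + 1583, so P = 1157.5 and q = 2740.5.

2740.50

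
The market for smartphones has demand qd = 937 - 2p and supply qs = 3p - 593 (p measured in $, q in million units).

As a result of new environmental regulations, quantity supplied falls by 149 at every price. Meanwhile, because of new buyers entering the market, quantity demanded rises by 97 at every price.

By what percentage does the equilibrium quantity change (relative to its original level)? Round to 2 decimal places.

-0.43

Before the shock: 937 - 2p = 3p - 593 ⇒ 1530 = 5p ⇒ p = 306, q = 325.
The shock moves the curves to qd = 1034 - 2p and qs = 3p - 742.
Clearing the new market: 1034 - 2p = 3p - 742, so p = 355.2 and q = 323.6.
%Δq = (323.6 − 325) / 325 × 100 = -0.43%.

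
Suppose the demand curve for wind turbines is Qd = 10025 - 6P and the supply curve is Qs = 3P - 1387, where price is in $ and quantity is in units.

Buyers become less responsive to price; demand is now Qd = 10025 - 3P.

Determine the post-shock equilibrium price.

1902

Before the shock: 10025 - 6P = 3P - 1387 ⇒ 11412 = 9P ⇒ P = 1268, Q = 2417.
The shock moves the curves to Qd = 10025 - 3P and Qs = 3P - 1387.
New equilibrium: 10025 - 3P = 3P - 1387 ⇒ 11412 = 6P ⇒ P = 1902, Q = 4319.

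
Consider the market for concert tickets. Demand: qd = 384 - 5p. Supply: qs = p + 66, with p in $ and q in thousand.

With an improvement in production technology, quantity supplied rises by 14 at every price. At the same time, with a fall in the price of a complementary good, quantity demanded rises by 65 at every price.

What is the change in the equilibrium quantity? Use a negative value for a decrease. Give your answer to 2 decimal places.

+22.50

Before the shock: 384 - 5p = p + 66 ⇒ 318 = 6p ⇒ p = 53, q = 119.
The shock moves the curves to qd = 449 - 5p and qs = p + 80.
Clearing the new market: 449 - 5p = p + 80, so p = 61.5 and q = 141.5.
Δq = 141.5 − 119 = +22.50.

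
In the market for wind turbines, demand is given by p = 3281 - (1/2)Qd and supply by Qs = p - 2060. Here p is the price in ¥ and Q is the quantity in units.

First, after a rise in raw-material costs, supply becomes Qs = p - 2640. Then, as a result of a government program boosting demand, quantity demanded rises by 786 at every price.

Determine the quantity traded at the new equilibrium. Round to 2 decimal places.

Before the shock: 6562 - 2p = p - 2060 ⇒ 8622 = 3p ⇒ p = 2874, Q = 814.
With the change applied: demand Qd = 7348 - 2p, supply Qs = p - 2640.
Equate the new curves: 7348 - 2p = p - 2640, giving 9988 = 3p, p = 9988/3 ≈ 3329.3333, Q = 2068/3 ≈ 689.3333.

689.33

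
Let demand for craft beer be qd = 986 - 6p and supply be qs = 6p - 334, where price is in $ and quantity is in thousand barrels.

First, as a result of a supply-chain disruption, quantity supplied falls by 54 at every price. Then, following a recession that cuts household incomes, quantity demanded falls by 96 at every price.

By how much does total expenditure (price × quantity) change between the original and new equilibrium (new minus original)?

-9128.5

Before the shock: 986 - 6p = 6p - 334 ⇒ 1320 = 12p ⇒ p = 110, q = 326.
The new curves are qd = 890 - 6p (demand) and qs = 6p - 388 (supply).
Equate the new curves: 890 - 6p = 6p - 388, giving 1278 = 12p, p = 106.5, q = 251.
Expenditure moves from 110×326 = 35860 to 106.5×251 = 26731.5; change = -9128.5.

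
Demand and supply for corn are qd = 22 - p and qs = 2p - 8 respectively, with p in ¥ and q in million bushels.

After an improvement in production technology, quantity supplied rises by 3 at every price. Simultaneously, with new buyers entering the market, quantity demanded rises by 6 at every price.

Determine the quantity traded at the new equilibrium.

Initially, 22 - p = 2p - 8, so 30 = 3p and p = 10, q = 12.
The shock moves the curves to qd = 28 - p and qs = 2p - 5.
Equate the new curves: 28 - p = 2p - 5, giving 33 = 3p, p = 11, q = 17.

17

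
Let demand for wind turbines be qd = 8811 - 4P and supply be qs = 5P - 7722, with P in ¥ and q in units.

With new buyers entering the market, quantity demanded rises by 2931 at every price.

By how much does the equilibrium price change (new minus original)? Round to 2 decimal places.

+325.67

Initially, 8811 - 4P = 5P - 7722, so 16533 = 9P and P = 1837, q = 1463.
With the change applied: demand qd = 11742 - 4P, supply qs = 5P - 7722.
Setting them equal: 11742 - 4P = 5P - 7722 → 19464 = 9P, so P = 6488/3 ≈ 2162.6667 and q = 9274/3 ≈ 3091.3333.
ΔP = 2162.6667 − 1837 = +325.67.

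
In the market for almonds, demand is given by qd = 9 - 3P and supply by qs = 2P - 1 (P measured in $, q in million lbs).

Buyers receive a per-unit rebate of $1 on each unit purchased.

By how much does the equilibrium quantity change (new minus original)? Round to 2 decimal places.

Initially, 9 - 3P = 2P - 1, so 10 = 5P and P = 2, q = 3.
Since buyers' out-of-pocket price is the market price minus the rebate, the effective demand curve becomes qd = 12 - 3P.
Setting them equal: 12 - 3P = 2P - 1 → 13 = 5P, so P = 2.6 and q = 4.2.
Δq = 4.2 − 3 = +1.20.

+1.20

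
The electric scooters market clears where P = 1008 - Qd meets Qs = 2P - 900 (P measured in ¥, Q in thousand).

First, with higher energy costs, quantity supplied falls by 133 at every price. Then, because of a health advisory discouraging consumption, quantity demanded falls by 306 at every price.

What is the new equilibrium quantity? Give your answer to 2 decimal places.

Initially, 1008 - P = 2P - 900, so 1908 = 3P and P = 636, Q = 372.
After the shift, demand is Qd = 702 - P and supply is Qs = 2P - 1033.
Clearing the new market: 702 - P = 2P - 1033, so P = 1735/3 ≈ 578.3333 and Q = 371/3 ≈ 123.6667.

123.67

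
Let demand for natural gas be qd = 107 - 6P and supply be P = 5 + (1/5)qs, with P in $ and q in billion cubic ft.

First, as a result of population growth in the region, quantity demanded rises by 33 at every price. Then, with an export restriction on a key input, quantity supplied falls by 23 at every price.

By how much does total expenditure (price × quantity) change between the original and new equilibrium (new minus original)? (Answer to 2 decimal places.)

+220.13

Before the shock: 107 - 6P = 5P - 25 ⇒ 132 = 11P ⇒ P = 12, q = 35.
The shock moves the curves to qd = 140 - 6P and qs = 5P - 48.
Setting them equal: 140 - 6P = 5P - 48 → 188 = 11P, so P = 188/11 ≈ 17.0909 and q = 412/11 ≈ 37.4545.
Expenditure moves from 12×35 = 420 to 17.0909×37.4545 = 640.1322; change = +220.13.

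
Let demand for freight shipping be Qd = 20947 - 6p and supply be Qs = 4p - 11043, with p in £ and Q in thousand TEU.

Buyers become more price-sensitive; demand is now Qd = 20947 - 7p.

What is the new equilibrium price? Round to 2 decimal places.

2908.18

Initially, 20947 - 6p = 4p - 11043, so 31990 = 10p and p = 3199, Q = 1753.
After the shift, demand is Qd = 20947 - 7p and supply is Qs = 4p - 11043.
New equilibrium: 20947 - 7p = 4p - 11043 ⇒ 31990 = 11p ⇒ p = 31990/11 ≈ 2908.1818, Q = 6487/11 ≈ 589.7273.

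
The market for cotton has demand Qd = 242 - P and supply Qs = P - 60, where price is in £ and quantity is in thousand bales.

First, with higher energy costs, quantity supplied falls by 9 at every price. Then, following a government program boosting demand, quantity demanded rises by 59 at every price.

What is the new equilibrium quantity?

Before the shock: 242 - P = P - 60 ⇒ 302 = 2P ⇒ P = 151, Q = 91.
The shock moves the curves to Qd = 301 - P and Qs = P - 69.
Setting them equal: 301 - P = P - 69 → 370 = 2P, so P = 185 and Q = 116.

116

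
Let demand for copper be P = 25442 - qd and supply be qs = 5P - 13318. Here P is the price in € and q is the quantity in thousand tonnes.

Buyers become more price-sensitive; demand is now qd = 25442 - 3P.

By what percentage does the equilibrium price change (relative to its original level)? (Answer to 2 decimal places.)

-25.00

Original equilibrium: 25442 - P = 5P - 13318 gives 38760 = 6P, so P = 6460 and q = 18982.
After the shift, demand is qd = 25442 - 3P and supply is qs = 5P - 13318.
Setting them equal: 25442 - 3P = 5P - 13318 → 38760 = 8P, so P = 4845 and q = 10907.
%ΔP = (4845 − 6460) / 6460 × 100 = -25.00%.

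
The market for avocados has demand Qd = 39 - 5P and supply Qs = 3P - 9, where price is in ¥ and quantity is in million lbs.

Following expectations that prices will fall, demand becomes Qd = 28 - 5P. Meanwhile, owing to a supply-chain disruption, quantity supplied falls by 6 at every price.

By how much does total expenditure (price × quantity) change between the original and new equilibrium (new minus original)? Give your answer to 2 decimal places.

Original equilibrium: 39 - 5P = 3P - 9 gives 48 = 8P, so P = 6 and Q = 9.
The shock moves the curves to Qd = 28 - 5P and Qs = 3P - 15.
Setting them equal: 28 - 5P = 3P - 15 → 43 = 8P, so P = 5.375 and Q = 1.125.
Expenditure moves from 6×9 = 54 to 5.375×1.125 = 6.046875; change = -47.95.

-47.95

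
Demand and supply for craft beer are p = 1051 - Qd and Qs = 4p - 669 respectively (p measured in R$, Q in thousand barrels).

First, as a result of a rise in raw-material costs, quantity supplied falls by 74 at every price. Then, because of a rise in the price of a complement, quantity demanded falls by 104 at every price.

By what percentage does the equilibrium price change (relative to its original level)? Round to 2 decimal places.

Solve the original market: 1051 - p = 4p - 669, hence p = 344 and Q = 707.
After the shift, demand is Qd = 947 - p and supply is Qs = 4p - 743.
Clearing the new market: 947 - p = 4p - 743, so p = 338 and Q = 609.
%Δp = (338 − 344) / 344 × 100 = -1.74%.

-1.74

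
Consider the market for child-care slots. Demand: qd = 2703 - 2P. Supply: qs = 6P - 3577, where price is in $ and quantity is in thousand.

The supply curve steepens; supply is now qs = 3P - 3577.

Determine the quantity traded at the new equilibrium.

191

Before the shock: 2703 - 2P = 6P - 3577 ⇒ 6280 = 8P ⇒ P = 785, q = 1133.
The shock moves the curves to qd = 2703 - 2P and qs = 3P - 3577.
Equate the new curves: 2703 - 2P = 3P - 3577, giving 6280 = 5P, P = 1256, q = 191.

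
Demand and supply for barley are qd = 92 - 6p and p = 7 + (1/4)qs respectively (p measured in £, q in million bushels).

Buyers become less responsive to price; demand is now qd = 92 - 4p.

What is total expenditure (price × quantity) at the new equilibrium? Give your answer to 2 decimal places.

480.00

Solve the original market: 92 - 6p = 4p - 28, hence p = 12 and q = 20.
After the shift, demand is qd = 92 - 4p and supply is qs = 4p - 28.
Equate the new curves: 92 - 4p = 4p - 28, giving 120 = 8p, p = 15, q = 32.
New expenditure = 15 × 32 = 480.00.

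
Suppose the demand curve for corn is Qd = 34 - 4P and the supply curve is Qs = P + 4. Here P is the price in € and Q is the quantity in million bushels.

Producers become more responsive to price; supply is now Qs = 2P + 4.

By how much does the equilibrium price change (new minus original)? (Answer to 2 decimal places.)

Before the shock: 34 - 4P = P + 4 ⇒ 30 = 5P ⇒ P = 6, Q = 10.
After the shift, demand is Qd = 34 - 4P and supply is Qs = 2P + 4.
Setting them equal: 34 - 4P = 2P + 4 → 30 = 6P, so P = 5 and Q = 14.
ΔP = 5 − 6 = -1.00.

-1.00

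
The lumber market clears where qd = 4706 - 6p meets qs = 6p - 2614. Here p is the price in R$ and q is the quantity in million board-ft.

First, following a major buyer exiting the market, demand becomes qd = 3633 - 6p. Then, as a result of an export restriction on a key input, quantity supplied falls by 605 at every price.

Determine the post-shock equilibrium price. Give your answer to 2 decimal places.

571.00

Initially, 4706 - 6p = 6p - 2614, so 7320 = 12p and p = 610, q = 1046.
After the shift, demand is qd = 3633 - 6p and supply is qs = 6p - 3219.
Setting them equal: 3633 - 6p = 6p - 3219 → 6852 = 12p, so p = 571 and q = 207.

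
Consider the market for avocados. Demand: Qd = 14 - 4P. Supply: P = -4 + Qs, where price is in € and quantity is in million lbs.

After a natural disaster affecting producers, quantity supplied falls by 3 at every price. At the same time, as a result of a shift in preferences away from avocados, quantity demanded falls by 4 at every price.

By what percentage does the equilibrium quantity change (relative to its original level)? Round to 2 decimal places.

-53.33

Before the shock: 14 - 4P = P + 4 ⇒ 10 = 5P ⇒ P = 2, Q = 6.
The new curves are Qd = 10 - 4P (demand) and Qs = P + 1 (supply).
New equilibrium: 10 - 4P = P + 1 ⇒ 9 = 5P ⇒ P = 1.8, Q = 2.8.
%ΔQ = (2.8 − 6) / 6 × 100 = -53.33%.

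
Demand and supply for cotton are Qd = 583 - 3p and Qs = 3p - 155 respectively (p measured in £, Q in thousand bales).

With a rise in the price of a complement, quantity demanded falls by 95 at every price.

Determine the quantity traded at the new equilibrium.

Before the shock: 583 - 3p = 3p - 155 ⇒ 738 = 6p ⇒ p = 123, Q = 214.
With the change applied: demand Qd = 488 - 3p, supply Qs = 3p - 155.
New equilibrium: 488 - 3p = 3p - 155 ⇒ 643 = 6p ⇒ p = 643/6 ≈ 107.1667, Q = 166.5.

166.5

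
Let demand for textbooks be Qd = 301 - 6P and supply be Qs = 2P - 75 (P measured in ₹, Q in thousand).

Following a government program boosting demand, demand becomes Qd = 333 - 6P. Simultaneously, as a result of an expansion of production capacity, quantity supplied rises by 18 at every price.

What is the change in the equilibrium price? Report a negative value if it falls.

Original equilibrium: 301 - 6P = 2P - 75 gives 376 = 8P, so P = 47 and Q = 19.
The shock moves the curves to Qd = 333 - 6P and Qs = 2P - 57.
Equate the new curves: 333 - 6P = 2P - 57, giving 390 = 8P, P = 48.75, Q = 40.5.
ΔP = 48.75 − 47 = +1.75.

+1.75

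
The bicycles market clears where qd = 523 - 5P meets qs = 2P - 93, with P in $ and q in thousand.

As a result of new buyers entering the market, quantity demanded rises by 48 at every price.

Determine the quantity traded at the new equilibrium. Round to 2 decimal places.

96.71

Original equilibrium: 523 - 5P = 2P - 93 gives 616 = 7P, so P = 88 and q = 83.
With the change applied: demand qd = 571 - 5P, supply qs = 2P - 93.
Clearing the new market: 571 - 5P = 2P - 93, so P = 664/7 ≈ 94.8571 and q = 677/7 ≈ 96.7143.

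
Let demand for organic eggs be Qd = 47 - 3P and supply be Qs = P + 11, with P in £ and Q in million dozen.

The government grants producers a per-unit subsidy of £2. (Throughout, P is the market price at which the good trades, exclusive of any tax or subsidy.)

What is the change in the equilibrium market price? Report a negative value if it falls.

-0.5

Original equilibrium: 47 - 3P = P + 11 gives 36 = 4P, so P = 9 and Q = 20.
Since sellers receive the price plus the subsidy, the effective supply curve becomes Qs = P + 13.
Clearing the new market: 47 - 3P = P + 13, so P = 8.5 and Q = 21.5.
ΔP = 8.5 − 9 = -0.5.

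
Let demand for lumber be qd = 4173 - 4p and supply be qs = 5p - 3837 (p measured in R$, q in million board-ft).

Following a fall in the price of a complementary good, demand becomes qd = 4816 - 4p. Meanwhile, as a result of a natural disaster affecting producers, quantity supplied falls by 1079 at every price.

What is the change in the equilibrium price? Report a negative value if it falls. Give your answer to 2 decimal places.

Original equilibrium: 4173 - 4p = 5p - 3837 gives 8010 = 9p, so p = 890 and q = 613.
The new curves are qd = 4816 - 4p (demand) and qs = 5p - 4916 (supply).
Clearing the new market: 4816 - 4p = 5p - 4916, so p = 3244/3 ≈ 1081.3333 and q = 1472/3 ≈ 490.6667.
Δp = 1081.3333 − 890 = +191.33.

+191.33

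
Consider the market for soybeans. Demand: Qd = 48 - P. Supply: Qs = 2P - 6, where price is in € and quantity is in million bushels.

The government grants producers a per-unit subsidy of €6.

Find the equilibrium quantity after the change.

34

Before the shock: 48 - P = 2P - 6 ⇒ 54 = 3P ⇒ P = 18, Q = 30.
Since sellers receive the price plus the subsidy, the effective supply curve becomes Qs = 2P + 6.
Clearing the new market: 48 - P = 2P + 6, so P = 14 and Q = 34.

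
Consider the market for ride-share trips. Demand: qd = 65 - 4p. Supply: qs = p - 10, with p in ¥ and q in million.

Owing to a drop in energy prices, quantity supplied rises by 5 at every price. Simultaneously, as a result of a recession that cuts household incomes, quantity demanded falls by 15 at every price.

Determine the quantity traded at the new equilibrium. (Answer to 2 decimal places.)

Solve the original market: 65 - 4p = p - 10, hence p = 15 and q = 5.
The new curves are qd = 50 - 4p (demand) and qs = p - 5 (supply).
New equilibrium: 50 - 4p = p - 5 ⇒ 55 = 5p ⇒ p = 11, q = 6.

6.00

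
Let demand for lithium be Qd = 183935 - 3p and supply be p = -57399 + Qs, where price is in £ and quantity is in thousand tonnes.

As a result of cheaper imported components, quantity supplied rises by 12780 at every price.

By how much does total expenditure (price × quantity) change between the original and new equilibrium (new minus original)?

-11872620

Solve the original market: 183935 - 3p = p + 57399, hence p = 31634 and Q = 89033.
With the change applied: demand Qd = 183935 - 3p, supply Qs = p + 70179.
New equilibrium: 183935 - 3p = p + 70179 ⇒ 113756 = 4p ⇒ p = 28439, Q = 98618.
Expenditure moves from 31634×89033 = 2816469922 to 28439×98618 = 2804597302; change = -11872620.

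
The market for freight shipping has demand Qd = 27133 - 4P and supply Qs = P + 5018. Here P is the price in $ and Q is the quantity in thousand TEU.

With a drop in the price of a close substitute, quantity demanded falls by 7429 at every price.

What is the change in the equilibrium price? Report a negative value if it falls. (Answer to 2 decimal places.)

Before the shock: 27133 - 4P = P + 5018 ⇒ 22115 = 5P ⇒ P = 4423, Q = 9441.
After the shift, demand is Qd = 19704 - 4P and supply is Qs = P + 5018.
New equilibrium: 19704 - 4P = P + 5018 ⇒ 14686 = 5P ⇒ P = 2937.2, Q = 7955.2.
ΔP = 2937.2 − 4423 = -1485.80.

-1485.80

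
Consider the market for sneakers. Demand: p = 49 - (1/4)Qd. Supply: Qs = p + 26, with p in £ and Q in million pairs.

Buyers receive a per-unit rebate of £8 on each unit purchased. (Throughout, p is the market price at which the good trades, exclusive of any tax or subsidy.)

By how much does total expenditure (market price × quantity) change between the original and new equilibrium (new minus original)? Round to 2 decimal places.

+642.56

Before the shock: 196 - 4p = p + 26 ⇒ 170 = 5p ⇒ p = 34, Q = 60.
Since buyers' out-of-pocket price is the market price minus the rebate, the effective demand curve becomes Qd = 228 - 4p.
New equilibrium: 228 - 4p = p + 26 ⇒ 202 = 5p ⇒ p = 40.4, Q = 66.4.
Expenditure moves from 34×60 = 2040 to 40.4×66.4 = 2682.56; change = +642.56.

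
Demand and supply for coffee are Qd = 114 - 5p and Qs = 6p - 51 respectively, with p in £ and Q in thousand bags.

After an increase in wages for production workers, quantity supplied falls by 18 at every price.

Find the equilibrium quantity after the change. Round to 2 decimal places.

30.82

Before the shock: 114 - 5p = 6p - 51 ⇒ 165 = 11p ⇒ p = 15, Q = 39.
The new curves are Qd = 114 - 5p (demand) and Qs = 6p - 69 (supply).
Clearing the new market: 114 - 5p = 6p - 69, so p = 183/11 ≈ 16.6364 and Q = 339/11 ≈ 30.8182.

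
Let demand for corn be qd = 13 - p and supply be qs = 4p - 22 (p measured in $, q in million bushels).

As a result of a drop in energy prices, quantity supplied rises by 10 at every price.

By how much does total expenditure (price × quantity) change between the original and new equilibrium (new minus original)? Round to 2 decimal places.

Original equilibrium: 13 - p = 4p - 22 gives 35 = 5p, so p = 7 and q = 6.
The new curves are qd = 13 - p (demand) and qs = 4p - 12 (supply).
Clearing the new market: 13 - p = 4p - 12, so p = 5 and q = 8.
Expenditure moves from 7×6 = 42 to 5×8 = 40; change = -2.00.

-2.00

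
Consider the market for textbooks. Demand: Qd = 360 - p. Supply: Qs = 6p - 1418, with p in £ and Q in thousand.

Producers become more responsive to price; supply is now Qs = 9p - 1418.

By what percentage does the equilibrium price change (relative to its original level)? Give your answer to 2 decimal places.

Initially, 360 - p = 6p - 1418, so 1778 = 7p and p = 254, Q = 106.
The new curves are Qd = 360 - p (demand) and Qs = 9p - 1418 (supply).
Clearing the new market: 360 - p = 9p - 1418, so p = 177.8 and Q = 182.2.
%Δp = (177.8 − 254) / 254 × 100 = -30.00%.

-30.00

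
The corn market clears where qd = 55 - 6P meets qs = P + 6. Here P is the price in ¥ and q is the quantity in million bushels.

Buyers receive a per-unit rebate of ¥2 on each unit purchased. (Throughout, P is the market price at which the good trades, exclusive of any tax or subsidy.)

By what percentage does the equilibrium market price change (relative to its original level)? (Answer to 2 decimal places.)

+24.49

Original equilibrium: 55 - 6P = P + 6 gives 49 = 7P, so P = 7 and q = 13.
Since buyers' out-of-pocket price is the market price minus the rebate, the effective demand curve becomes qd = 67 - 6P.
Clearing the new market: 67 - 6P = P + 6, so P = 61/7 ≈ 8.7143 and q = 103/7 ≈ 14.7143.
%ΔP = (8.7143 − 7) / 7 × 100 = +24.49%.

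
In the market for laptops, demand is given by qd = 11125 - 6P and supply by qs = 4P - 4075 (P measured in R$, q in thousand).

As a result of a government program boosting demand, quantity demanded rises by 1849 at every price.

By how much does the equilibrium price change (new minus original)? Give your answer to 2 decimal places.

Original equilibrium: 11125 - 6P = 4P - 4075 gives 15200 = 10P, so P = 1520 and q = 2005.
The shock moves the curves to qd = 12974 - 6P and qs = 4P - 4075.
Equate the new curves: 12974 - 6P = 4P - 4075, giving 17049 = 10P, P = 1704.9, q = 2744.6.
ΔP = 1704.9 − 1520 = +184.90.

+184.90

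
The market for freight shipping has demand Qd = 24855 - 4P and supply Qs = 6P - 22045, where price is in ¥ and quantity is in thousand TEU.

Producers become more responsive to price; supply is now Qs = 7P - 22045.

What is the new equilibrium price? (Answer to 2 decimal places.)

Initially, 24855 - 4P = 6P - 22045, so 46900 = 10P and P = 4690, Q = 6095.
With the change applied: demand Qd = 24855 - 4P, supply Qs = 7P - 22045.
Equate the new curves: 24855 - 4P = 7P - 22045, giving 46900 = 11P, P = 46900/11 ≈ 4263.6364, Q = 85805/11 ≈ 7800.4545.

4263.64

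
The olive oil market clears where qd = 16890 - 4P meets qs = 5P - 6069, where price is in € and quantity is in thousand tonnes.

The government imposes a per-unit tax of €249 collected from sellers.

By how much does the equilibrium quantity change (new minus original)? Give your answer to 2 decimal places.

-553.33

Original equilibrium: 16890 - 4P = 5P - 6069 gives 22959 = 9P, so P = 2551 and q = 6686.
Since sellers keep the price net of the tax, the effective supply curve becomes qs = 5P - 7314.
Clearing the new market: 16890 - 4P = 5P - 7314, so P = 8068/3 ≈ 2689.3333 and q = 18398/3 ≈ 6132.6667.
Δq = 6132.6667 − 6686 = -553.33.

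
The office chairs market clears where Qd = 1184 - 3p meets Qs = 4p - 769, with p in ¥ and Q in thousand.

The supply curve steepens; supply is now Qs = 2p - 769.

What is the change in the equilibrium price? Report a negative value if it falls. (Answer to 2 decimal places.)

+111.60

Before the shock: 1184 - 3p = 4p - 769 ⇒ 1953 = 7p ⇒ p = 279, Q = 347.
The shock moves the curves to Qd = 1184 - 3p and Qs = 2p - 769.
Setting them equal: 1184 - 3p = 2p - 769 → 1953 = 5p, so p = 390.6 and Q = 12.2.
Δp = 390.6 − 279 = +111.60.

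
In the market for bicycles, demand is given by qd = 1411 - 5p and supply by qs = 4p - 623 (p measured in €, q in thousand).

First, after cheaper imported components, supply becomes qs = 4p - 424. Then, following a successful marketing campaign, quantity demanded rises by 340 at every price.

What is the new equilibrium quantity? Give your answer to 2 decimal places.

542.67

Original equilibrium: 1411 - 5p = 4p - 623 gives 2034 = 9p, so p = 226 and q = 281.
The new curves are qd = 1751 - 5p (demand) and qs = 4p - 424 (supply).
Equate the new curves: 1751 - 5p = 4p - 424, giving 2175 = 9p, p = 725/3 ≈ 241.6667, q = 1628/3 ≈ 542.6667.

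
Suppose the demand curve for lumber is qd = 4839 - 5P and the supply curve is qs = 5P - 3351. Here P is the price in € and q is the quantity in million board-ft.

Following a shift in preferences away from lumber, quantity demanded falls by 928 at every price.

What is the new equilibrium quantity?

280

Initially, 4839 - 5P = 5P - 3351, so 8190 = 10P and P = 819, q = 744.
The new curves are qd = 3911 - 5P (demand) and qs = 5P - 3351 (supply).
Setting them equal: 3911 - 5P = 5P - 3351 → 7262 = 10P, so P = 726.2 and q = 280.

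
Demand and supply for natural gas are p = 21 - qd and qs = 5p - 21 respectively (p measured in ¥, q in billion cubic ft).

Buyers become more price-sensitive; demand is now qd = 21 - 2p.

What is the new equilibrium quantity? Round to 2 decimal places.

9.00

Initially, 21 - p = 5p - 21, so 42 = 6p and p = 7, q = 14.
The shock moves the curves to qd = 21 - 2p and qs = 5p - 21.
New equilibrium: 21 - 2p = 5p - 21 ⇒ 42 = 7p ⇒ p = 6, q = 9.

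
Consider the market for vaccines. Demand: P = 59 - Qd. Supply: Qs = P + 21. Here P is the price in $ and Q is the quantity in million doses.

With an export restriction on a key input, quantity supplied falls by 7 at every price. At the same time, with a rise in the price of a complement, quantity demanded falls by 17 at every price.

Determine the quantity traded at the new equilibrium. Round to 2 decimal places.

28.00

Original equilibrium: 59 - P = P + 21 gives 38 = 2P, so P = 19 and Q = 40.
After the shift, demand is Qd = 42 - P and supply is Qs = P + 14.
Clearing the new market: 42 - P = P + 14, so P = 14 and Q = 28.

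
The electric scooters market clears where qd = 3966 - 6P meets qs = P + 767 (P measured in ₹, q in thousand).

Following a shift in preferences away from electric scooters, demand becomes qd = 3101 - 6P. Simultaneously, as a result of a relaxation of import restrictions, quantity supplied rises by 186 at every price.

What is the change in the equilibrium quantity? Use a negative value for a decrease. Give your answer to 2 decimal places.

+35.86

Solve the original market: 3966 - 6P = P + 767, hence P = 457 and q = 1224.
With the change applied: demand qd = 3101 - 6P, supply qs = P + 953.
Clearing the new market: 3101 - 6P = P + 953, so P = 2148/7 ≈ 306.8571 and q = 8819/7 ≈ 1259.8571.
Δq = 1259.8571 − 1224 = +35.86.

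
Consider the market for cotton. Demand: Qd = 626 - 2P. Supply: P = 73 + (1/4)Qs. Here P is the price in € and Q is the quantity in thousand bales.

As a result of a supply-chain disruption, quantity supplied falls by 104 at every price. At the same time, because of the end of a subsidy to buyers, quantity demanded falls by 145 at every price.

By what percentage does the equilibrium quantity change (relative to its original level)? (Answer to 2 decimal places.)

Solve the original market: 626 - 2P = 4P - 292, hence P = 153 and Q = 320.
After the shift, demand is Qd = 481 - 2P and supply is Qs = 4P - 396.
Setting them equal: 481 - 2P = 4P - 396 → 877 = 6P, so P = 877/6 ≈ 146.1667 and Q = 566/3 ≈ 188.6667.
%ΔQ = (188.6667 − 320) / 320 × 100 = -41.04%.

-41.04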